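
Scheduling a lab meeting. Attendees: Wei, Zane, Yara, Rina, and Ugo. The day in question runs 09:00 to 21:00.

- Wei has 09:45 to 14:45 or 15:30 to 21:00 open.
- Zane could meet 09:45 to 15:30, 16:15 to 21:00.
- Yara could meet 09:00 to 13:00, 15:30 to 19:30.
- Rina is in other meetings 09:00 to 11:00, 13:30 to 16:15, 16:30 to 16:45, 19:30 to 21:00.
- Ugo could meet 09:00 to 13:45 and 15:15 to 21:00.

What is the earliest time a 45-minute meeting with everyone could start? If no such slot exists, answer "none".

Wei free: 09:45-14:45, 15:30-21:00.
Zane free: 09:45-15:30, 16:15-21:00.
Yara free: 09:00-13:00, 15:30-19:30.
Rina free: 11:00-13:30, 16:15-16:30, 16:45-19:30 (invert busy blocks within the working day).
Ugo free: 09:00-13:45, 15:15-21:00.
Wei ∩ Zane: 09:45-14:45, 16:15-21:00.
Wei ∩ Zane ∩ Yara: 09:45-13:00, 16:15-19:30.
Wei ∩ Zane ∩ Yara ∩ Rina: 11:00-13:00, 16:15-16:30, 16:45-19:30.
Wei ∩ Zane ∩ Yara ∩ Rina ∩ Ugo: 11:00-13:00, 16:15-16:30, 16:45-19:30.
The first common window of at least 45 minutes is 11:00-13:00, so the earliest start is 11:00.

11:00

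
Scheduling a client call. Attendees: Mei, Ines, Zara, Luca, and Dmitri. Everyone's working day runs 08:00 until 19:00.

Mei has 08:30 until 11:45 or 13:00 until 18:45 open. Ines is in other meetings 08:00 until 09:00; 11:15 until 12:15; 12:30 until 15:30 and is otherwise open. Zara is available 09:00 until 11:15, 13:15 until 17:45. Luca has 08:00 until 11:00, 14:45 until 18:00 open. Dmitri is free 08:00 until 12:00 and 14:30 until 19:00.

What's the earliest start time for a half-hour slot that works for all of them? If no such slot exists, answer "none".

Mei free: 08:30-11:45, 13:00-18:45.
Ines free: 09:00-11:15, 12:15-12:30, 15:30-19:00 (invert busy blocks within the working day).
Zara free: 09:00-11:15, 13:15-17:45.
Luca free: 08:00-11:00, 14:45-18:00.
Dmitri free: 08:00-12:00, 14:30-19:00.
Mei ∩ Ines: 09:00-11:15, 15:30-18:45.
Mei ∩ Ines ∩ Zara: 09:00-11:15, 15:30-17:45.
Mei ∩ Ines ∩ Zara ∩ Luca: 09:00-11:00, 15:30-17:45.
Mei ∩ Ines ∩ Zara ∩ Luca ∩ Dmitri: 09:00-11:00, 15:30-17:45.
The first common window of at least 30 minutes is 09:00-11:00, so the earliest start is 09:00.

09:00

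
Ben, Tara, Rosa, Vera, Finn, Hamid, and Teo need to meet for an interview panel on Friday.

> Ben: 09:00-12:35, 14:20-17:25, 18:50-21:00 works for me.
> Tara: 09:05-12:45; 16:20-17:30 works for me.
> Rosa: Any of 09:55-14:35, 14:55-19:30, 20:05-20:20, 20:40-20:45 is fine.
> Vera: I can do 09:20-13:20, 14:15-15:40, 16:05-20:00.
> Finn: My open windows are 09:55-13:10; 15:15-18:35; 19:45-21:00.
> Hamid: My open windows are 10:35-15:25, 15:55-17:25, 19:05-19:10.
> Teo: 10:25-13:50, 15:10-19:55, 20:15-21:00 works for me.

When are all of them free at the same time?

10:35-12:35, 16:20-17:25

Ben ∩ Tara: 09:05-12:35, 16:20-17:25.
Ben ∩ Tara ∩ Rosa: 09:55-12:35, 16:20-17:25.
Ben ∩ Tara ∩ Rosa ∩ Vera: 09:55-12:35, 16:20-17:25.
Ben ∩ Tara ∩ Rosa ∩ Vera ∩ Finn: 09:55-12:35, 16:20-17:25.
Ben ∩ Tara ∩ Rosa ∩ Vera ∩ Finn ∩ Hamid: 10:35-12:35, 16:20-17:25.
Ben ∩ Tara ∩ Rosa ∩ Vera ∩ Finn ∩ Hamid ∩ Teo: 10:35-12:35, 16:20-17:25.
Those are the intersection windows.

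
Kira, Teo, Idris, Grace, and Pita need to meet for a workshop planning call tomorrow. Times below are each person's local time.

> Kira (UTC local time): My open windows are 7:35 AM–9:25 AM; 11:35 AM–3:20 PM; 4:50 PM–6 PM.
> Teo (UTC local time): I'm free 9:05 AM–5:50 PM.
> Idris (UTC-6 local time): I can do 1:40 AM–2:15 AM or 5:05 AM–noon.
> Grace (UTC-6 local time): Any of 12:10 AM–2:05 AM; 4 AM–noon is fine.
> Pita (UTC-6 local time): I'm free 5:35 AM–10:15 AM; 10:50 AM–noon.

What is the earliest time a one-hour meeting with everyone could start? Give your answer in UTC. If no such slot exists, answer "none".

Kira in UTC: 07:35-09:25, 11:35-15:20, 16:50-18:00.
Teo in UTC: 09:05-17:50.
Idris in UTC: 07:40-08:15, 11:05-18:00 (add 6h to convert from UTC-6).
Grace in UTC: 06:10-08:05, 10:00-18:00 (add 6h to convert from UTC-6).
Pita in UTC: 11:35-16:15, 16:50-18:00 (add 6h to convert from UTC-6).
Kira ∩ Teo: 09:05-09:25, 11:35-15:20, 16:50-17:50.
Kira ∩ Teo ∩ Idris: 11:35-15:20, 16:50-17:50.
Kira ∩ Teo ∩ Idris ∩ Grace: 11:35-15:20, 16:50-17:50.
Kira ∩ Teo ∩ Idris ∩ Grace ∩ Pita: 11:35-15:20, 16:50-17:50.
Those are the intersection windows.
The first common window of at least 60 minutes is 11:35-15:20, so the earliest start is 11:35.

11:35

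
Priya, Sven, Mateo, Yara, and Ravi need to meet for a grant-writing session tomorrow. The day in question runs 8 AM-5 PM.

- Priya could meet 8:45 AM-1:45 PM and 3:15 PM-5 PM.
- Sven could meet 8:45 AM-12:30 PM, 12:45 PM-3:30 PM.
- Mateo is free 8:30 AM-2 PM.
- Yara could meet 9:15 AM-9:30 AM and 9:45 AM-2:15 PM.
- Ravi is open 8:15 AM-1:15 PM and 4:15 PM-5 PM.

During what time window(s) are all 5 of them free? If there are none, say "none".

09:15-09:30, 09:45-12:30, 12:45-13:15

Priya ∩ Sven: 08:45-12:30, 12:45-13:45, 15:15-15:30.
Priya ∩ Sven ∩ Mateo: 08:45-12:30, 12:45-13:45.
Priya ∩ Sven ∩ Mateo ∩ Yara: 09:15-09:30, 09:45-12:30, 12:45-13:45.
Priya ∩ Sven ∩ Mateo ∩ Yara ∩ Ravi: 09:15-09:30, 09:45-12:30, 12:45-13:15.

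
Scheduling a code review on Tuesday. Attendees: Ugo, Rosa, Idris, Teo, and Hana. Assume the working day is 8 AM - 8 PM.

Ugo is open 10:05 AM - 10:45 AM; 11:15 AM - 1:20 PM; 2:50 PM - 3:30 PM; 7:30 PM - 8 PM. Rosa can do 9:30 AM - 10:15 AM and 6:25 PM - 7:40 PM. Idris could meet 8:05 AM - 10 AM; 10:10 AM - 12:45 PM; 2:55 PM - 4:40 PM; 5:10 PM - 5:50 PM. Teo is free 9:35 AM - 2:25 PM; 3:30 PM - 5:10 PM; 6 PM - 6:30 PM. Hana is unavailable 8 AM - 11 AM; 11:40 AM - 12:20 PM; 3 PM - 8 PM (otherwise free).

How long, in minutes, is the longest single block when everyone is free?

0

Ugo free: 10:05-10:45, 11:15-13:20, 14:50-15:30, 19:30-20:00.
Rosa free: 09:30-10:15, 18:25-19:40.
Idris free: 08:05-10:00, 10:10-12:45, 14:55-16:40, 17:10-17:50.
Teo free: 09:35-14:25, 15:30-17:10, 18:00-18:30.
Hana free: 11:00-11:40, 12:20-15:00 (invert busy blocks within the working day).
Ugo ∩ Rosa: 10:05-10:15, 19:30-19:40.
Ugo ∩ Rosa ∩ Idris: 10:10-10:15.
Ugo ∩ Rosa ∩ Idris ∩ Teo: 10:10-10:15.
Ugo ∩ Rosa ∩ Idris ∩ Teo ∩ Hana: ∅.
There is no time when everyone is free.
No common window exists, so the longest block is 0 minutes.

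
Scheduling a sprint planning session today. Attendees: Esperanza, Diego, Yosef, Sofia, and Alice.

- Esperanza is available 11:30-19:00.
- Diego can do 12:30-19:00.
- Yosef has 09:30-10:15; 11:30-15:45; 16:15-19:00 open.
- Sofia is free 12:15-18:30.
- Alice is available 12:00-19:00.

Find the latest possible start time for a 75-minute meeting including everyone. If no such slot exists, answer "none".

Esperanza ∩ Diego: 12:30-19:00.
Esperanza ∩ Diego ∩ Yosef: 12:30-15:45, 16:15-19:00.
Esperanza ∩ Diego ∩ Yosef ∩ Sofia: 12:30-15:45, 16:15-18:30.
Esperanza ∩ Diego ∩ Yosef ∩ Sofia ∩ Alice: 12:30-15:45, 16:15-18:30.
The last common window of at least 75 minutes is 16:15-18:30; a 75-minute meeting can start as late as 17:15 and still end by 18:30.

17:15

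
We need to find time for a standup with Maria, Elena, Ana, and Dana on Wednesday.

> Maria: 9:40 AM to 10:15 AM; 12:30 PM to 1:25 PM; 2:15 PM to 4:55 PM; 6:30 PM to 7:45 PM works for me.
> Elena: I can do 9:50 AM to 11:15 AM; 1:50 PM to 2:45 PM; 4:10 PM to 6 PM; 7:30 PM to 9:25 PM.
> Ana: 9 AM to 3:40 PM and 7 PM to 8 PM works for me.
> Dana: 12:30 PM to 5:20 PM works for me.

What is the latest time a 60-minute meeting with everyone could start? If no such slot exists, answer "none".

none

Maria ∩ Elena: 09:50-10:15, 14:15-14:45, 16:10-16:55, 19:30-19:45.
Maria ∩ Elena ∩ Ana: 09:50-10:15, 14:15-14:45, 19:30-19:45.
Maria ∩ Elena ∩ Ana ∩ Dana: 14:15-14:45.
No common window is at least 60 minutes long.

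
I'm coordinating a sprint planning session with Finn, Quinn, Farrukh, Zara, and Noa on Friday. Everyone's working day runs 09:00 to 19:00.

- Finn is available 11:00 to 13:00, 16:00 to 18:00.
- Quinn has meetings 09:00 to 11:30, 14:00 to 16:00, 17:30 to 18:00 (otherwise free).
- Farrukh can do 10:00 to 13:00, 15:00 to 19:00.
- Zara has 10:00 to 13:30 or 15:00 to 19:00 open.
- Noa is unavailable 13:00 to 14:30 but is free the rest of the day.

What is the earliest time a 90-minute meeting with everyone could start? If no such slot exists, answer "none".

11:30

Finn free: 11:00-13:00, 16:00-18:00.
Quinn free: 11:30-14:00, 16:00-17:30, 18:00-19:00 (invert busy blocks within the working day).
Farrukh free: 10:00-13:00, 15:00-19:00.
Zara free: 10:00-13:30, 15:00-19:00.
Noa free: 09:00-13:00, 14:30-19:00 (invert busy blocks within the working day).
Finn ∩ Quinn: 11:30-13:00, 16:00-17:30.
Finn ∩ Quinn ∩ Farrukh: 11:30-13:00, 16:00-17:30.
Finn ∩ Quinn ∩ Farrukh ∩ Zara: 11:30-13:00, 16:00-17:30.
Finn ∩ Quinn ∩ Farrukh ∩ Zara ∩ Noa: 11:30-13:00, 16:00-17:30.
So the common availability across everyone is 11:30-13:00, 16:00-17:30.
The first common window of at least 90 minutes is 11:30-13:00, so the earliest start is 11:30.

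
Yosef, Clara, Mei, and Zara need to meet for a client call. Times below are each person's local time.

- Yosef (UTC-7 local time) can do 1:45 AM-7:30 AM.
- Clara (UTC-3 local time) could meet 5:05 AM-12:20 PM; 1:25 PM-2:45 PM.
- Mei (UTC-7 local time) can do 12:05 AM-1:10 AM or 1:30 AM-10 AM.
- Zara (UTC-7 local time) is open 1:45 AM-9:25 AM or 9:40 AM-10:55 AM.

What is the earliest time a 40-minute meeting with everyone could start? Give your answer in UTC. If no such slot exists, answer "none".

Yosef in UTC: 08:45-14:30 (add 7h to convert from UTC-7).
Clara in UTC: 08:05-15:20, 16:25-17:45 (add 3h to convert from UTC-3).
Mei in UTC: 07:05-08:10, 08:30-17:00 (add 7h to convert from UTC-7).
Zara in UTC: 08:45-16:25, 16:40-17:55 (add 7h to convert from UTC-7).
Yosef ∩ Clara: 08:45-14:30.
Yosef ∩ Clara ∩ Mei: 08:45-14:30.
Yosef ∩ Clara ∩ Mei ∩ Zara: 08:45-14:30.
The first common window of at least 40 minutes is 08:45-14:30, so the earliest start is 08:45.

08:45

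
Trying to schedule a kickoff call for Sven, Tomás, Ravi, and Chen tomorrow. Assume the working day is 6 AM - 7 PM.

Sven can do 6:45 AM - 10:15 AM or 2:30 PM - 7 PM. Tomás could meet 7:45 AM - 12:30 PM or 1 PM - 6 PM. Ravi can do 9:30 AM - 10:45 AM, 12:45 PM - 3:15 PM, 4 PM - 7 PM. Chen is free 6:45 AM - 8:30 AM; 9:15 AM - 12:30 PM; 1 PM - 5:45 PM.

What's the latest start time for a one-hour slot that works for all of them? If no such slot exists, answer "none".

16:45

Sven ∩ Tomás: 07:45-10:15, 14:30-18:00.
Sven ∩ Tomás ∩ Ravi: 09:30-10:15, 14:30-15:15, 16:00-18:00.
Sven ∩ Tomás ∩ Ravi ∩ Chen: 09:30-10:15, 14:30-15:15, 16:00-17:45.
The last common window of at least 60 minutes is 16:00-17:45; a 60-minute meeting can start as late as 16:45 and still end by 17:45.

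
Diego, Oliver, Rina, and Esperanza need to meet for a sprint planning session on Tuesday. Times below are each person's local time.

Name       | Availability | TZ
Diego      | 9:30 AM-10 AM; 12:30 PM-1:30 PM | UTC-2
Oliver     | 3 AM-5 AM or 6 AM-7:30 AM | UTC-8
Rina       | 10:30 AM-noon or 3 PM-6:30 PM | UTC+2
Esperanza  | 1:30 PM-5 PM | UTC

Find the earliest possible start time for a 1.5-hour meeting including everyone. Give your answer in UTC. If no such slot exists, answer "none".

Diego in UTC: 11:30-12:00, 14:30-15:30 (add 2h to convert from UTC-2).
Oliver in UTC: 11:00-13:00, 14:00-15:30 (add 8h to convert from UTC-8).
Rina in UTC: 08:30-10:00, 13:00-16:30 (subtract 2h to convert from UTC+2).
Esperanza in UTC: 13:30-17:00.
Diego ∩ Oliver: 11:30-12:00, 14:30-15:30.
Diego ∩ Oliver ∩ Rina: 14:30-15:30.
Diego ∩ Oliver ∩ Rina ∩ Esperanza: 14:30-15:30.
Those are the intersection windows.
No common window is at least 90 minutes long.

none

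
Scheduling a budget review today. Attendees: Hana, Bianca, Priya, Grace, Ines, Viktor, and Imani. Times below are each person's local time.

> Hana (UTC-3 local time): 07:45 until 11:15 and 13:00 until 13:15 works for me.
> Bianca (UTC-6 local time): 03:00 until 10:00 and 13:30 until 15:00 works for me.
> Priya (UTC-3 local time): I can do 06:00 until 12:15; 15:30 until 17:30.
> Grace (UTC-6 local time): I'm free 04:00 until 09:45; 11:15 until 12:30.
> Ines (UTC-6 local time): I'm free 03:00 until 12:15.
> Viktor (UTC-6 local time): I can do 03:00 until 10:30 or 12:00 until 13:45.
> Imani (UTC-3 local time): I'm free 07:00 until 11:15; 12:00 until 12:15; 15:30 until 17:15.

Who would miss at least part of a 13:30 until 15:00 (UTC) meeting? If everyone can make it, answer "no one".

Hana, Imani

Hana in UTC: 10:45-14:15, 16:00-16:15 (add 3h to convert from UTC-3).
Bianca in UTC: 09:00-16:00, 19:30-21:00 (add 6h to convert from UTC-6).
Priya in UTC: 09:00-15:15, 18:30-20:30 (add 3h to convert from UTC-3).
Grace in UTC: 10:00-15:45, 17:15-18:30 (add 6h to convert from UTC-6).
Ines in UTC: 09:00-18:15 (add 6h to convert from UTC-6).
Viktor in UTC: 09:00-16:30, 18:00-19:45 (add 6h to convert from UTC-6).
Imani in UTC: 10:00-14:15, 15:00-15:15, 18:30-20:15 (add 3h to convert from UTC-3).
Hana: not fully free for 13:30-15:00. Bianca: free for 13:30-15:00. Priya: free for 13:30-15:00. Grace: free for 13:30-15:00. Ines: free for 13:30-15:00. Viktor: free for 13:30-15:00. Imani: not fully free for 13:30-15:00.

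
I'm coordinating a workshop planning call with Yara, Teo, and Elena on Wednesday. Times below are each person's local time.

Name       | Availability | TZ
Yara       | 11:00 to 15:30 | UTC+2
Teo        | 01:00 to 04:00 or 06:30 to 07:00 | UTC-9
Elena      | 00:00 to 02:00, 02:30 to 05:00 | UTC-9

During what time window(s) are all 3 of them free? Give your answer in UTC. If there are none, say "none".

10:00-11:00, 11:30-13:00

Yara in UTC: 09:00-13:30 (subtract 2h to convert from UTC+2).
Teo in UTC: 10:00-13:00, 15:30-16:00 (add 9h to convert from UTC-9).
Elena in UTC: 09:00-11:00, 11:30-14:00 (add 9h to convert from UTC-9).
Yara ∩ Teo: 10:00-13:00.
Yara ∩ Teo ∩ Elena: 10:00-11:00, 11:30-13:00.
So the common availability across everyone is 10:00-11:00, 11:30-13:00.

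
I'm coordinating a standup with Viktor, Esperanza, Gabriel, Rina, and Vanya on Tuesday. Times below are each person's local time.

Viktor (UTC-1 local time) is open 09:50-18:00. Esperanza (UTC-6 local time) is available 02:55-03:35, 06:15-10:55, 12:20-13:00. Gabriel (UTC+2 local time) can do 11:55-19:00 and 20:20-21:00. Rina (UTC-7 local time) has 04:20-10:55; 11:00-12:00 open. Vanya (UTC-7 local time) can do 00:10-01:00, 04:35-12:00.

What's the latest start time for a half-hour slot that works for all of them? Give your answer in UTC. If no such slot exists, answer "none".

18:30

Viktor in UTC: 10:50-19:00 (add 1h to convert from UTC-1).
Esperanza in UTC: 08:55-09:35, 12:15-16:55, 18:20-19:00 (add 6h to convert from UTC-6).
Gabriel in UTC: 09:55-17:00, 18:20-19:00 (subtract 2h to convert from UTC+2).
Rina in UTC: 11:20-17:55, 18:00-19:00 (add 7h to convert from UTC-7).
Vanya in UTC: 07:10-08:00, 11:35-19:00 (add 7h to convert from UTC-7).
Viktor ∩ Esperanza: 12:15-16:55, 18:20-19:00.
Viktor ∩ Esperanza ∩ Gabriel: 12:15-16:55, 18:20-19:00.
Viktor ∩ Esperanza ∩ Gabriel ∩ Rina: 12:15-16:55, 18:20-19:00.
Viktor ∩ Esperanza ∩ Gabriel ∩ Rina ∩ Vanya: 12:15-16:55, 18:20-19:00.
So the common availability across everyone is 12:15-16:55, 18:20-19:00.
The last common window of at least 30 minutes is 18:20-19:00; a 30-minute meeting can start as late as 18:30 and still end by 19:00.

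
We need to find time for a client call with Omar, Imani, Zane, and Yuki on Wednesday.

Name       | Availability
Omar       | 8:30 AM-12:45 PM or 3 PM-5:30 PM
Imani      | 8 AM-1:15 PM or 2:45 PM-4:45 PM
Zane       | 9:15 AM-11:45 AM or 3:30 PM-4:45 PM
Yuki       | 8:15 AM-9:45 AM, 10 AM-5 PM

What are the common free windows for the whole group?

09:15-09:45, 10:00-11:45, 15:30-16:45

Omar ∩ Imani: 08:30-12:45, 15:00-16:45.
Omar ∩ Imani ∩ Zane: 09:15-11:45, 15:30-16:45.
Omar ∩ Imani ∩ Zane ∩ Yuki: 09:15-09:45, 10:00-11:45, 15:30-16:45.
So the common availability across everyone is 09:15-09:45, 10:00-11:45, 15:30-16:45.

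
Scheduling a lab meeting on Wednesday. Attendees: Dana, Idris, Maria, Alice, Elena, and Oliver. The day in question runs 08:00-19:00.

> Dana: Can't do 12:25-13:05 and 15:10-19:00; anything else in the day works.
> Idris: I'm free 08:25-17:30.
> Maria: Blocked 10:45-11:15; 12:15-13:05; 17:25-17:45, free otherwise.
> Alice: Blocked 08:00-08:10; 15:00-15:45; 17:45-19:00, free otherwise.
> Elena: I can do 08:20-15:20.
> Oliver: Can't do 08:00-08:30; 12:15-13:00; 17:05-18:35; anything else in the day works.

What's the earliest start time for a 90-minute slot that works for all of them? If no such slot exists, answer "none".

Dana free: 08:00-12:25, 13:05-15:10 (invert busy blocks within the working day).
Idris free: 08:25-17:30.
Maria free: 08:00-10:45, 11:15-12:15, 13:05-17:25, 17:45-19:00 (invert busy blocks within the working day).
Alice free: 08:10-15:00, 15:45-17:45 (invert busy blocks within the working day).
Elena free: 08:20-15:20.
Oliver free: 08:30-12:15, 13:00-17:05, 18:35-19:00 (invert busy blocks within the working day).
Dana ∩ Idris: 08:25-12:25, 13:05-15:10.
Dana ∩ Idris ∩ Maria: 08:25-10:45, 11:15-12:15, 13:05-15:10.
Dana ∩ Idris ∩ Maria ∩ Alice: 08:25-10:45, 11:15-12:15, 13:05-15:00.
Dana ∩ Idris ∩ Maria ∩ Alice ∩ Elena: 08:25-10:45, 11:15-12:15, 13:05-15:00.
Dana ∩ Idris ∩ Maria ∩ Alice ∩ Elena ∩ Oliver: 08:30-10:45, 11:15-12:15, 13:05-15:00.
The first common window of at least 90 minutes is 08:30-10:45, so the earliest start is 08:30.

08:30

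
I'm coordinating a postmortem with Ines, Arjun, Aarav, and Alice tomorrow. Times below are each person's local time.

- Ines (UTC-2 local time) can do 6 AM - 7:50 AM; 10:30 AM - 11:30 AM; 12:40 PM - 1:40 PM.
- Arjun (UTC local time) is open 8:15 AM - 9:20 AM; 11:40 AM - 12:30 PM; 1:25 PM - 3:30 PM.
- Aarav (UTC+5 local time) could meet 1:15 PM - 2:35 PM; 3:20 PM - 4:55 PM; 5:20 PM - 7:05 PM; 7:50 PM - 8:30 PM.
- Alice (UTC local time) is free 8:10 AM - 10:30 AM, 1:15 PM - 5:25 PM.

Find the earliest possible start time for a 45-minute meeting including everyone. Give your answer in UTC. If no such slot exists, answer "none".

Ines in UTC: 08:00-09:50, 12:30-13:30, 14:40-15:40 (add 2h to convert from UTC-2).
Arjun in UTC: 08:15-09:20, 11:40-12:30, 13:25-15:30.
Aarav in UTC: 08:15-09:35, 10:20-11:55, 12:20-14:05, 14:50-15:30 (subtract 5h to convert from UTC+5).
Alice in UTC: 08:10-10:30, 13:15-17:25.
Ines ∩ Arjun: 08:15-09:20, 13:25-13:30, 14:40-15:30.
Ines ∩ Arjun ∩ Aarav: 08:15-09:20, 13:25-13:30, 14:50-15:30.
Ines ∩ Arjun ∩ Aarav ∩ Alice: 08:15-09:20, 13:25-13:30, 14:50-15:30.
So the common availability across everyone is 08:15-09:20, 13:25-13:30, 14:50-15:30.
The first common window of at least 45 minutes is 08:15-09:20, so the earliest start is 08:15.

08:15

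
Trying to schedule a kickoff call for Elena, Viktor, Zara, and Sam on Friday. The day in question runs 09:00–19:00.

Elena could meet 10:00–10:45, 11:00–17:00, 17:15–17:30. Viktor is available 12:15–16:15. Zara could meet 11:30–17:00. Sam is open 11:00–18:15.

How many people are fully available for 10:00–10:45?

Elena can make the full 10:00-10:45 slot — that's 1.

1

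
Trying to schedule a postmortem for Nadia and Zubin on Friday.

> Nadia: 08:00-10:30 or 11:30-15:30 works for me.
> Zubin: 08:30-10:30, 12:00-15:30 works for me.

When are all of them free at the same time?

Nadia ∩ Zubin: 08:30-10:30, 12:00-15:30.
So the common availability across everyone is 08:30-10:30, 12:00-15:30.

08:30-10:30, 12:00-15:30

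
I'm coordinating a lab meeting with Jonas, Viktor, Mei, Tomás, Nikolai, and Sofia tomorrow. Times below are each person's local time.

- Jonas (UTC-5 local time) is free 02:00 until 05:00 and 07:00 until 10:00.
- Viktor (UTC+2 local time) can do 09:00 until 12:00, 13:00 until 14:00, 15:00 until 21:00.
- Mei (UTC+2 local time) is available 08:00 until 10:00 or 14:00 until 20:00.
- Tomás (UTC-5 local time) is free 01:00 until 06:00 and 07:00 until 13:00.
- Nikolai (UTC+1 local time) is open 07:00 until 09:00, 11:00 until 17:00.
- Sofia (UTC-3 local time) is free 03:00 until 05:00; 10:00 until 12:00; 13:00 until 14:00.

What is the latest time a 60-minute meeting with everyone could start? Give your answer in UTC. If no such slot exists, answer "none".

14:00

Jonas in UTC: 07:00-10:00, 12:00-15:00 (add 5h to convert from UTC-5).
Viktor in UTC: 07:00-10:00, 11:00-12:00, 13:00-19:00 (subtract 2h to convert from UTC+2).
Mei in UTC: 06:00-08:00, 12:00-18:00 (subtract 2h to convert from UTC+2).
Tomás in UTC: 06:00-11:00, 12:00-18:00 (add 5h to convert from UTC-5).
Nikolai in UTC: 06:00-08:00, 10:00-16:00 (subtract 1h to convert from UTC+1).
Sofia in UTC: 06:00-08:00, 13:00-15:00, 16:00-17:00 (add 3h to convert from UTC-3).
Jonas ∩ Viktor: 07:00-10:00, 13:00-15:00.
Jonas ∩ Viktor ∩ Mei: 07:00-08:00, 13:00-15:00.
Jonas ∩ Viktor ∩ Mei ∩ Tomás: 07:00-08:00, 13:00-15:00.
Jonas ∩ Viktor ∩ Mei ∩ Tomás ∩ Nikolai: 07:00-08:00, 13:00-15:00.
Jonas ∩ Viktor ∩ Mei ∩ Tomás ∩ Nikolai ∩ Sofia: 07:00-08:00, 13:00-15:00.
The last common window of at least 60 minutes is 13:00-15:00; a 60-minute meeting can start as late as 14:00 and still end by 15:00.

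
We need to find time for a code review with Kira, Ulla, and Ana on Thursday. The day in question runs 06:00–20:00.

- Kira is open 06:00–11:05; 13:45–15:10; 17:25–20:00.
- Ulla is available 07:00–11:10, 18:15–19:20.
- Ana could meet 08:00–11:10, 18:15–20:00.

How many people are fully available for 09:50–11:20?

nobody can make the full 09:50-11:20 slot — that's 0.

0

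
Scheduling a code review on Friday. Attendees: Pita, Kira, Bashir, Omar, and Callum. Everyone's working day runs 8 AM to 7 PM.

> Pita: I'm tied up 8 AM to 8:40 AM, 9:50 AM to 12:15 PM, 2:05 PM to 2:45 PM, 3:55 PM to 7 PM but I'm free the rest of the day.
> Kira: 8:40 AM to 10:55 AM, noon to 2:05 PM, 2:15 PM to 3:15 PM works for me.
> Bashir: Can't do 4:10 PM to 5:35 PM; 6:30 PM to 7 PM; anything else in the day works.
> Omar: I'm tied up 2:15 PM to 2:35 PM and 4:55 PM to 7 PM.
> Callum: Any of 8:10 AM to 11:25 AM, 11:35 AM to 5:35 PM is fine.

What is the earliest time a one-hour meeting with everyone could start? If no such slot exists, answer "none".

08:40

Pita free: 08:40-09:50, 12:15-14:05, 14:45-15:55 (invert busy blocks within the working day).
Kira free: 08:40-10:55, 12:00-14:05, 14:15-15:15.
Bashir free: 08:00-16:10, 17:35-18:30 (invert busy blocks within the working day).
Omar free: 08:00-14:15, 14:35-16:55 (invert busy blocks within the working day).
Callum free: 08:10-11:25, 11:35-17:35.
Pita ∩ Kira: 08:40-09:50, 12:15-14:05, 14:45-15:15.
Pita ∩ Kira ∩ Bashir: 08:40-09:50, 12:15-14:05, 14:45-15:15.
Pita ∩ Kira ∩ Bashir ∩ Omar: 08:40-09:50, 12:15-14:05, 14:45-15:15.
Pita ∩ Kira ∩ Bashir ∩ Omar ∩ Callum: 08:40-09:50, 12:15-14:05, 14:45-15:15.
The first common window of at least 60 minutes is 08:40-09:50, so the earliest start is 08:40.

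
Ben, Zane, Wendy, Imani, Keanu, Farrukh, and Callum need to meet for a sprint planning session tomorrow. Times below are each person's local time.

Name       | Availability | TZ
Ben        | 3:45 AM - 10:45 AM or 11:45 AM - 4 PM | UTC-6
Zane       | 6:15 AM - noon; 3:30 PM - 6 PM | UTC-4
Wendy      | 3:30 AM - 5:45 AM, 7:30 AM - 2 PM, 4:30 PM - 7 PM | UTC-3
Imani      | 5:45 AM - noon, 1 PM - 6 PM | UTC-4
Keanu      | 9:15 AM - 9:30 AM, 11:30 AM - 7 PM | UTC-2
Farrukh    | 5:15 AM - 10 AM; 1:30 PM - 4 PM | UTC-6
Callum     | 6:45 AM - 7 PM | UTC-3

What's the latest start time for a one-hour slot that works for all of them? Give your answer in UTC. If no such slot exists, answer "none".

20:00

Ben in UTC: 09:45-16:45, 17:45-22:00 (add 6h to convert from UTC-6).
Zane in UTC: 10:15-16:00, 19:30-22:00 (add 4h to convert from UTC-4).
Wendy in UTC: 06:30-08:45, 10:30-17:00, 19:30-22:00 (add 3h to convert from UTC-3).
Imani in UTC: 09:45-16:00, 17:00-22:00 (add 4h to convert from UTC-4).
Keanu in UTC: 11:15-11:30, 13:30-21:00 (add 2h to convert from UTC-2).
Farrukh in UTC: 11:15-16:00, 19:30-22:00 (add 6h to convert from UTC-6).
Callum in UTC: 09:45-22:00 (add 3h to convert from UTC-3).
Ben ∩ Zane: 10:15-16:00, 19:30-22:00.
Ben ∩ Zane ∩ Wendy: 10:30-16:00, 19:30-22:00.
Ben ∩ Zane ∩ Wendy ∩ Imani: 10:30-16:00, 19:30-22:00.
Ben ∩ Zane ∩ Wendy ∩ Imani ∩ Keanu: 11:15-11:30, 13:30-16:00, 19:30-21:00.
Ben ∩ Zane ∩ Wendy ∩ Imani ∩ Keanu ∩ Farrukh: 11:15-11:30, 13:30-16:00, 19:30-21:00.
Ben ∩ Zane ∩ Wendy ∩ Imani ∩ Keanu ∩ Farrukh ∩ Callum: 11:15-11:30, 13:30-16:00, 19:30-21:00.
The last common window of at least 60 minutes is 19:30-21:00; a 60-minute meeting can start as late as 20:00 and still end by 21:00.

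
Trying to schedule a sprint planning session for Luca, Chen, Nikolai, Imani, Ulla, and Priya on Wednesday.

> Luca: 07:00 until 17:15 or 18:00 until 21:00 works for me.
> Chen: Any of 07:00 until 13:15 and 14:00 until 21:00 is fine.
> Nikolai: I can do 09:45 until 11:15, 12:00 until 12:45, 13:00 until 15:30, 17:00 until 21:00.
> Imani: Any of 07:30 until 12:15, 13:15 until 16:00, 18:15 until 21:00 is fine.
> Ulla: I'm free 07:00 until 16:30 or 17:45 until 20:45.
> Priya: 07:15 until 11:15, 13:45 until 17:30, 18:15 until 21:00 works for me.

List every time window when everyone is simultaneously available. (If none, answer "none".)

09:45-11:15, 14:00-15:30, 18:15-20:45

Luca ∩ Chen: 07:00-13:15, 14:00-17:15, 18:00-21:00.
Luca ∩ Chen ∩ Nikolai: 09:45-11:15, 12:00-12:45, 13:00-13:15, 14:00-15:30, 17:00-17:15, 18:00-21:00.
Luca ∩ Chen ∩ Nikolai ∩ Imani: 09:45-11:15, 12:00-12:15, 14:00-15:30, 18:15-21:00.
Luca ∩ Chen ∩ Nikolai ∩ Imani ∩ Ulla: 09:45-11:15, 12:00-12:15, 14:00-15:30, 18:15-20:45.
Luca ∩ Chen ∩ Nikolai ∩ Imani ∩ Ulla ∩ Priya: 09:45-11:15, 14:00-15:30, 18:15-20:45.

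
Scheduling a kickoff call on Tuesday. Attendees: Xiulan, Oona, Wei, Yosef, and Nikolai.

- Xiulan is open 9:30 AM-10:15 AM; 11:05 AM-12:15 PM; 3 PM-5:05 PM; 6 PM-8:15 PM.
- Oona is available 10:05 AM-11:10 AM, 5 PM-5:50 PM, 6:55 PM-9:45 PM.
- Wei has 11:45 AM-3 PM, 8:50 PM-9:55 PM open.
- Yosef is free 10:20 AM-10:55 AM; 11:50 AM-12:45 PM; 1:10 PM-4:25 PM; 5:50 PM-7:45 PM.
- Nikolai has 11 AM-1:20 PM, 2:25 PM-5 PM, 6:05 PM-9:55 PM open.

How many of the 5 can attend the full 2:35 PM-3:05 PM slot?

2

Yosef and Nikolai can make the full 14:35-15:05 slot — that's 2.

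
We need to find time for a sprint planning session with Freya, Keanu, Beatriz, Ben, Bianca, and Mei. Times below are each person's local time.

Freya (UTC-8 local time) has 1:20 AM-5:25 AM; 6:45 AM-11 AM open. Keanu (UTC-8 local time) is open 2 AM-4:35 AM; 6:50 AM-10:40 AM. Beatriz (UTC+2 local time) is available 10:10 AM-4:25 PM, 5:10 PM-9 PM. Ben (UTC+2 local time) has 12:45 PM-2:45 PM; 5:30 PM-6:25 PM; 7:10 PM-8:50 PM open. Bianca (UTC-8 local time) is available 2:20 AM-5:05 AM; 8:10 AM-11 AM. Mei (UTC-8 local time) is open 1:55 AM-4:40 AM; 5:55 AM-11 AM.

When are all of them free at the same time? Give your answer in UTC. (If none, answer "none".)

Freya in UTC: 09:20-13:25, 14:45-19:00 (add 8h to convert from UTC-8).
Keanu in UTC: 10:00-12:35, 14:50-18:40 (add 8h to convert from UTC-8).
Beatriz in UTC: 08:10-14:25, 15:10-19:00 (subtract 2h to convert from UTC+2).
Ben in UTC: 10:45-12:45, 15:30-16:25, 17:10-18:50 (subtract 2h to convert from UTC+2).
Bianca in UTC: 10:20-13:05, 16:10-19:00 (add 8h to convert from UTC-8).
Mei in UTC: 09:55-12:40, 13:55-19:00 (add 8h to convert from UTC-8).
Freya ∩ Keanu: 10:00-12:35, 14:50-18:40.
Freya ∩ Keanu ∩ Beatriz: 10:00-12:35, 15:10-18:40.
Freya ∩ Keanu ∩ Beatriz ∩ Ben: 10:45-12:35, 15:30-16:25, 17:10-18:40.
Freya ∩ Keanu ∩ Beatriz ∩ Ben ∩ Bianca: 10:45-12:35, 16:10-16:25, 17:10-18:40.
Freya ∩ Keanu ∩ Beatriz ∩ Ben ∩ Bianca ∩ Mei: 10:45-12:35, 16:10-16:25, 17:10-18:40.

10:45-12:35, 16:10-16:25, 17:10-18:40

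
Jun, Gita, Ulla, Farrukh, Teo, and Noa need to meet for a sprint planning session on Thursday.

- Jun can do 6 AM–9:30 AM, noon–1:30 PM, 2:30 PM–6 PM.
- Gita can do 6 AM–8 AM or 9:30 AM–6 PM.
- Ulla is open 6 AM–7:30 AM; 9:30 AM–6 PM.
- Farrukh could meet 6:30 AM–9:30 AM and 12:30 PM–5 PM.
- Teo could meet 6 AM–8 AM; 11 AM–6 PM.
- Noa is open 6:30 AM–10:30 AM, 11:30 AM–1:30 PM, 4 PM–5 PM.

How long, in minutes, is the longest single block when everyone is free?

60

Jun ∩ Gita: 06:00-08:00, 12:00-13:30, 14:30-18:00.
Jun ∩ Gita ∩ Ulla: 06:00-07:30, 12:00-13:30, 14:30-18:00.
Jun ∩ Gita ∩ Ulla ∩ Farrukh: 06:30-07:30, 12:30-13:30, 14:30-17:00.
Jun ∩ Gita ∩ Ulla ∩ Farrukh ∩ Teo: 06:30-07:30, 12:30-13:30, 14:30-17:00.
Jun ∩ Gita ∩ Ulla ∩ Farrukh ∩ Teo ∩ Noa: 06:30-07:30, 12:30-13:30, 16:00-17:00.
The longest is 06:30-07:30 at 60 minutes.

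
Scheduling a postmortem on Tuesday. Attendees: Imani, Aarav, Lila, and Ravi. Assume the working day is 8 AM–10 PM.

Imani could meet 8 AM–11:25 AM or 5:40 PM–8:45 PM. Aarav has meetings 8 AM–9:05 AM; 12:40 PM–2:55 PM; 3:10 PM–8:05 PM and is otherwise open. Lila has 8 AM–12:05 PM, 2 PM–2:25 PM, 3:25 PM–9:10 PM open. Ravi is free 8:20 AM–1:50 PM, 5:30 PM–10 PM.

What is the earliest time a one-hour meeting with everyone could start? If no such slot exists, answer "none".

Imani free: 08:00-11:25, 17:40-20:45.
Aarav free: 09:05-12:40, 14:55-15:10, 20:05-22:00 (invert busy blocks within the working day).
Lila free: 08:00-12:05, 14:00-14:25, 15:25-21:10.
Ravi free: 08:20-13:50, 17:30-22:00.
Imani ∩ Aarav: 09:05-11:25, 20:05-20:45.
Imani ∩ Aarav ∩ Lila: 09:05-11:25, 20:05-20:45.
Imani ∩ Aarav ∩ Lila ∩ Ravi: 09:05-11:25, 20:05-20:45.
The first common window of at least 60 minutes is 09:05-11:25, so the earliest start is 09:05.

09:05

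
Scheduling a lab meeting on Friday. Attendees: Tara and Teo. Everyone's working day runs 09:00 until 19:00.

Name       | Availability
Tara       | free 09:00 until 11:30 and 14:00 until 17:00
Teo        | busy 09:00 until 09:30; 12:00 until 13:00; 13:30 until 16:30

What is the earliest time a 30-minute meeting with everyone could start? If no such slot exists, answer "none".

Tara free: 09:00-11:30, 14:00-17:00.
Teo free: 09:30-12:00, 13:00-13:30, 16:30-19:00 (invert busy blocks within the working day).
Tara ∩ Teo: 09:30-11:30, 16:30-17:00.
Those are the intersection windows.
The first common window of at least 30 minutes is 09:30-11:30, so the earliest start is 09:30.

09:30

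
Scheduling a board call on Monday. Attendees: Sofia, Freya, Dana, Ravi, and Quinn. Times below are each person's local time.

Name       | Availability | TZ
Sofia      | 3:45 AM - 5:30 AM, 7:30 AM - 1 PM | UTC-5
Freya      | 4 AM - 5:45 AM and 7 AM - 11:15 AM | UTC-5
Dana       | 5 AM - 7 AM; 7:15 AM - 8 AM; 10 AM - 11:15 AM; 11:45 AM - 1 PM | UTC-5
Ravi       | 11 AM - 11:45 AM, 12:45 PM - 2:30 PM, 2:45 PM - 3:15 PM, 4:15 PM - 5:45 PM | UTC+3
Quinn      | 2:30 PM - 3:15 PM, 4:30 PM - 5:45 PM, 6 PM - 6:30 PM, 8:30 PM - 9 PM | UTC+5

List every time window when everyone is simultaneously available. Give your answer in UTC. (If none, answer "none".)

Sofia in UTC: 08:45-10:30, 12:30-18:00 (add 5h to convert from UTC-5).
Freya in UTC: 09:00-10:45, 12:00-16:15 (add 5h to convert from UTC-5).
Dana in UTC: 10:00-12:00, 12:15-13:00, 15:00-16:15, 16:45-18:00 (add 5h to convert from UTC-5).
Ravi in UTC: 08:00-08:45, 09:45-11:30, 11:45-12:15, 13:15-14:45 (subtract 3h to convert from UTC+3).
Quinn in UTC: 09:30-10:15, 11:30-12:45, 13:00-13:30, 15:30-16:00 (subtract 5h to convert from UTC+5).
Sofia ∩ Freya: 09:00-10:30, 12:30-16:15.
Sofia ∩ Freya ∩ Dana: 10:00-10:30, 12:30-13:00, 15:00-16:15.
Sofia ∩ Freya ∩ Dana ∩ Ravi: 10:00-10:30.
Sofia ∩ Freya ∩ Dana ∩ Ravi ∩ Quinn: 10:00-10:15.

10:00-10:15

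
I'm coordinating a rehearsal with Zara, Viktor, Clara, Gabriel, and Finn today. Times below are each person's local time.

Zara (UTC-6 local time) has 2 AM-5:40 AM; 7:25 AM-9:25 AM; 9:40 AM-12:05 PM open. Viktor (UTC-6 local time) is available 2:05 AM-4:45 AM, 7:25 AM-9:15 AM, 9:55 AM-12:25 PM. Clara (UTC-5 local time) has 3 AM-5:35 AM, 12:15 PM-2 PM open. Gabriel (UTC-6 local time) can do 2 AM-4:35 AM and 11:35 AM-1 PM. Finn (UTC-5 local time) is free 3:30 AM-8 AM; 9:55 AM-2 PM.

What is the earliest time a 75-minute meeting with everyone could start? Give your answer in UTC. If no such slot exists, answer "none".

08:30

Zara in UTC: 08:00-11:40, 13:25-15:25, 15:40-18:05 (add 6h to convert from UTC-6).
Viktor in UTC: 08:05-10:45, 13:25-15:15, 15:55-18:25 (add 6h to convert from UTC-6).
Clara in UTC: 08:00-10:35, 17:15-19:00 (add 5h to convert from UTC-5).
Gabriel in UTC: 08:00-10:35, 17:35-19:00 (add 6h to convert from UTC-6).
Finn in UTC: 08:30-13:00, 14:55-19:00 (add 5h to convert from UTC-5).
Zara ∩ Viktor: 08:05-10:45, 13:25-15:15, 15:55-18:05.
Zara ∩ Viktor ∩ Clara: 08:05-10:35, 17:15-18:05.
Zara ∩ Viktor ∩ Clara ∩ Gabriel: 08:05-10:35, 17:35-18:05.
Zara ∩ Viktor ∩ Clara ∩ Gabriel ∩ Finn: 08:30-10:35, 17:35-18:05.
So the common availability across everyone is 08:30-10:35, 17:35-18:05.
The first common window of at least 75 minutes is 08:30-10:35, so the earliest start is 08:30.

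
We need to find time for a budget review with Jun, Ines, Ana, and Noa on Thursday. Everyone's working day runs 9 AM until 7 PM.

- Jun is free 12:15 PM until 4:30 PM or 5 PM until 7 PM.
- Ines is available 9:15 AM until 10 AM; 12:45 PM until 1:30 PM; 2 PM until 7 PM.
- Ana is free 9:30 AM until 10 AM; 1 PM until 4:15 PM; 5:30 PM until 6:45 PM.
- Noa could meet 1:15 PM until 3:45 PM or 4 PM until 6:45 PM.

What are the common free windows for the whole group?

13:15-13:30, 14:00-15:45, 16:00-16:15, 17:30-18:45

Jun ∩ Ines: 12:45-13:30, 14:00-16:30, 17:00-19:00.
Jun ∩ Ines ∩ Ana: 13:00-13:30, 14:00-16:15, 17:30-18:45.
Jun ∩ Ines ∩ Ana ∩ Noa: 13:15-13:30, 14:00-15:45, 16:00-16:15, 17:30-18:45.
Those are the intersection windows.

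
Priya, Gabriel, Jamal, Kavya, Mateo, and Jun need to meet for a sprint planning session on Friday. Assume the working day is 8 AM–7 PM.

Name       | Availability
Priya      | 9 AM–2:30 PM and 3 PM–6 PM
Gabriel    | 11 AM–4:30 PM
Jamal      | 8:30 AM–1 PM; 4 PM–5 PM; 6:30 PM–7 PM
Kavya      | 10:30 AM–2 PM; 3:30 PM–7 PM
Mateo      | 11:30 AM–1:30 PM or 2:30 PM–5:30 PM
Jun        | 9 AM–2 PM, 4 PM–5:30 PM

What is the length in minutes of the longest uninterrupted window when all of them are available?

Priya ∩ Gabriel: 11:00-14:30, 15:00-16:30.
Priya ∩ Gabriel ∩ Jamal: 11:00-13:00, 16:00-16:30.
Priya ∩ Gabriel ∩ Jamal ∩ Kavya: 11:00-13:00, 16:00-16:30.
Priya ∩ Gabriel ∩ Jamal ∩ Kavya ∩ Mateo: 11:30-13:00, 16:00-16:30.
Priya ∩ Gabriel ∩ Jamal ∩ Kavya ∩ Mateo ∩ Jun: 11:30-13:00, 16:00-16:30.
So the common availability across everyone is 11:30-13:00, 16:00-16:30.
The longest is 11:30-13:00 at 90 minutes.

90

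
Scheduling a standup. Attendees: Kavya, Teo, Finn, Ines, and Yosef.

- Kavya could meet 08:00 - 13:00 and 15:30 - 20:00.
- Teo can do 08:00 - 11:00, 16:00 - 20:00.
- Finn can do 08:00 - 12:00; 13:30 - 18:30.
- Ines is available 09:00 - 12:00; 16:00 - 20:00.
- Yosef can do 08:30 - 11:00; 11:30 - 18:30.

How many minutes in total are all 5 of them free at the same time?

270

Kavya ∩ Teo: 08:00-11:00, 16:00-20:00.
Kavya ∩ Teo ∩ Finn: 08:00-11:00, 16:00-18:30.
Kavya ∩ Teo ∩ Finn ∩ Ines: 09:00-11:00, 16:00-18:30.
Kavya ∩ Teo ∩ Finn ∩ Ines ∩ Yosef: 09:00-11:00, 16:00-18:30.
Those are the intersection windows.
Summing the common windows: 120 + 150 = 270 minutes.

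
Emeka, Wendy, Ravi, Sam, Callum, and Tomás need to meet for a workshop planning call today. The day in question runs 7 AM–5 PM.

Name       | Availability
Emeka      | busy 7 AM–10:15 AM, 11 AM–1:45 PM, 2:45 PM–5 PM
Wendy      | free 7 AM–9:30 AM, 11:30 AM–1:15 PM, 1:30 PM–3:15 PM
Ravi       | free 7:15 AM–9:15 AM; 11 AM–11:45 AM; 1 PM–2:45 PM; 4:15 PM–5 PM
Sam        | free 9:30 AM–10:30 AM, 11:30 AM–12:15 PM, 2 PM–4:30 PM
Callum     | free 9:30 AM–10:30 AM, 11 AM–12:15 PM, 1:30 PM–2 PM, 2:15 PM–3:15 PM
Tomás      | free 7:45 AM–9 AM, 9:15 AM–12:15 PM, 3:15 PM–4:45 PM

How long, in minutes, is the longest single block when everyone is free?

0

Emeka free: 10:15-11:00, 13:45-14:45 (invert busy blocks within the working day).
Wendy free: 07:00-09:30, 11:30-13:15, 13:30-15:15.
Ravi free: 07:15-09:15, 11:00-11:45, 13:00-14:45, 16:15-17:00.
Sam free: 09:30-10:30, 11:30-12:15, 14:00-16:30.
Callum free: 09:30-10:30, 11:00-12:15, 13:30-14:00, 14:15-15:15.
Tomás free: 07:45-09:00, 09:15-12:15, 15:15-16:45.
Emeka ∩ Wendy: 13:45-14:45.
Emeka ∩ Wendy ∩ Ravi: 13:45-14:45.
Emeka ∩ Wendy ∩ Ravi ∩ Sam: 14:00-14:45.
Emeka ∩ Wendy ∩ Ravi ∩ Sam ∩ Callum: 14:15-14:45.
Emeka ∩ Wendy ∩ Ravi ∩ Sam ∩ Callum ∩ Tomás: ∅.
There is no time when everyone is free.
No common window exists, so the longest block is 0 minutes.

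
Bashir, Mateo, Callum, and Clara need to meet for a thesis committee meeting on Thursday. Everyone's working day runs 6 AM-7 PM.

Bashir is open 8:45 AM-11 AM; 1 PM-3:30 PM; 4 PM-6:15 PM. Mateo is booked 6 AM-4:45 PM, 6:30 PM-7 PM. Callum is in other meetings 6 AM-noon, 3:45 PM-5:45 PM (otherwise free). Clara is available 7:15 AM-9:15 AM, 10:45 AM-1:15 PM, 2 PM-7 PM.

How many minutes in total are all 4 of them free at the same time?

30

Bashir free: 08:45-11:00, 13:00-15:30, 16:00-18:15.
Mateo free: 16:45-18:30 (invert busy blocks within the working day).
Callum free: 12:00-15:45, 17:45-19:00 (invert busy blocks within the working day).
Clara free: 07:15-09:15, 10:45-13:15, 14:00-19:00.
Bashir ∩ Mateo: 16:45-18:15.
Bashir ∩ Mateo ∩ Callum: 17:45-18:15.
Bashir ∩ Mateo ∩ Callum ∩ Clara: 17:45-18:15.
That's a single block of 30 minutes.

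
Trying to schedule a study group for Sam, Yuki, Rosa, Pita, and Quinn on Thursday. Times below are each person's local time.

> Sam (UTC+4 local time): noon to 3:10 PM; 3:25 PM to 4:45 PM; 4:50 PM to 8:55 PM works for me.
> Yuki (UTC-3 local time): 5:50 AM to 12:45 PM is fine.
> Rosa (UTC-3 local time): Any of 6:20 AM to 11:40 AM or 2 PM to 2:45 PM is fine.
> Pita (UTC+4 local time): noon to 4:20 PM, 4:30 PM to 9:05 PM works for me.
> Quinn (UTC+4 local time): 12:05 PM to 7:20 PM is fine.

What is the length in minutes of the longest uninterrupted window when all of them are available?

Sam in UTC: 08:00-11:10, 11:25-12:45, 12:50-16:55 (subtract 4h to convert from UTC+4).
Yuki in UTC: 08:50-15:45 (add 3h to convert from UTC-3).
Rosa in UTC: 09:20-14:40, 17:00-17:45 (add 3h to convert from UTC-3).
Pita in UTC: 08:00-12:20, 12:30-17:05 (subtract 4h to convert from UTC+4).
Quinn in UTC: 08:05-15:20 (subtract 4h to convert from UTC+4).
Sam ∩ Yuki: 08:50-11:10, 11:25-12:45, 12:50-15:45.
Sam ∩ Yuki ∩ Rosa: 09:20-11:10, 11:25-12:45, 12:50-14:40.
Sam ∩ Yuki ∩ Rosa ∩ Pita: 09:20-11:10, 11:25-12:20, 12:30-12:45, 12:50-14:40.
Sam ∩ Yuki ∩ Rosa ∩ Pita ∩ Quinn: 09:20-11:10, 11:25-12:20, 12:30-12:45, 12:50-14:40.
The longest is 09:20-11:10 at 110 minutes.

110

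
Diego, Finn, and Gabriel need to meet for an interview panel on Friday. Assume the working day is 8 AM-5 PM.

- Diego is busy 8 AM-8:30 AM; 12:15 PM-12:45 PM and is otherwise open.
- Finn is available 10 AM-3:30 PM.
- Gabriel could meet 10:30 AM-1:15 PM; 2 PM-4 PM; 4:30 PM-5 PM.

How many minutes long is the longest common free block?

Diego free: 08:30-12:15, 12:45-17:00 (invert busy blocks within the working day).
Finn free: 10:00-15:30.
Gabriel free: 10:30-13:15, 14:00-16:00, 16:30-17:00.
Diego ∩ Finn: 10:00-12:15, 12:45-15:30.
Diego ∩ Finn ∩ Gabriel: 10:30-12:15, 12:45-13:15, 14:00-15:30.
Those are the intersection windows.
The longest is 10:30-12:15 at 105 minutes.

105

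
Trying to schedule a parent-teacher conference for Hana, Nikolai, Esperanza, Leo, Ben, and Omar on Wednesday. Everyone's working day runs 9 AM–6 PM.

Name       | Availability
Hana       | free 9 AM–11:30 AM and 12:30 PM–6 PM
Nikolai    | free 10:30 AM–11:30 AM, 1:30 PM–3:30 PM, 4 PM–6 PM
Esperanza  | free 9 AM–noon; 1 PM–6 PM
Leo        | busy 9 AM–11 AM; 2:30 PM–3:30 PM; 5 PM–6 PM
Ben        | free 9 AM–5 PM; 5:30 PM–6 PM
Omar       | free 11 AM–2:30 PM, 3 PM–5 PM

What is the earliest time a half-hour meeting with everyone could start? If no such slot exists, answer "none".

Hana free: 09:00-11:30, 12:30-18:00.
Nikolai free: 10:30-11:30, 13:30-15:30, 16:00-18:00.
Esperanza free: 09:00-12:00, 13:00-18:00.
Leo free: 11:00-14:30, 15:30-17:00 (invert busy blocks within the working day).
Ben free: 09:00-17:00, 17:30-18:00.
Omar free: 11:00-14:30, 15:00-17:00.
Hana ∩ Nikolai: 10:30-11:30, 13:30-15:30, 16:00-18:00.
Hana ∩ Nikolai ∩ Esperanza: 10:30-11:30, 13:30-15:30, 16:00-18:00.
Hana ∩ Nikolai ∩ Esperanza ∩ Leo: 11:00-11:30, 13:30-14:30, 16:00-17:00.
Hana ∩ Nikolai ∩ Esperanza ∩ Leo ∩ Ben: 11:00-11:30, 13:30-14:30, 16:00-17:00.
Hana ∩ Nikolai ∩ Esperanza ∩ Leo ∩ Ben ∩ Omar: 11:00-11:30, 13:30-14:30, 16:00-17:00.
So the common availability across everyone is 11:00-11:30, 13:30-14:30, 16:00-17:00.
The first common window of at least 30 minutes is 11:00-11:30, so the earliest start is 11:00.

11:00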